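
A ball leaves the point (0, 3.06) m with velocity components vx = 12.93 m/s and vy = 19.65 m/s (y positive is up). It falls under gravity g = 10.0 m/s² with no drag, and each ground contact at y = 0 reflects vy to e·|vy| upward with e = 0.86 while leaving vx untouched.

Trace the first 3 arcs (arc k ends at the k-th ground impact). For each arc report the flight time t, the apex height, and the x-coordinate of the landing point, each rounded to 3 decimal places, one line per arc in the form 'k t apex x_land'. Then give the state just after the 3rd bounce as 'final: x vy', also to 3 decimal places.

1 4.080 22.366 52.754
2 3.638 16.542 99.791
3 3.129 12.234 140.243
final: 140.243 13.453

Arc 1: start y=3.060, vy=19.650 → t=4.080, apex=22.366, x_land=52.754, impact vy=-21.150
  bounce: vy ← 0.86·21.150 = 18.189
Arc 2: start y=0.000, vy=18.189 → t=3.638, apex=16.542, x_land=99.791, impact vy=-18.189
  bounce: vy ← 0.86·18.189 = 15.643
Arc 3: start y=0.000, vy=15.643 → t=3.129, apex=12.234, x_land=140.243, impact vy=-15.643
  bounce: vy ← 0.86·15.643 = 13.453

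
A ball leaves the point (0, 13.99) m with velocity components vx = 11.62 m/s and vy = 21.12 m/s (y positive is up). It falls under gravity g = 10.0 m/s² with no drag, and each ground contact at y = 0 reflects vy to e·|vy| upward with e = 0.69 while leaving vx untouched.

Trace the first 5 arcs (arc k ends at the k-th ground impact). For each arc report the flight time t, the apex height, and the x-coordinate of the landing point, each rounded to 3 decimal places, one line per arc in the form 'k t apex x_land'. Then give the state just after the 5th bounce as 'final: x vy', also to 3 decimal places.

Arc 1: start y=13.990, vy=21.120 → t=4.806, apex=36.293, x_land=55.848, impact vy=-26.942
  bounce: vy ← 0.69·26.942 = 18.590
Arc 2: start y=0.000, vy=18.590 → t=3.718, apex=17.279, x_land=99.050, impact vy=-18.590
  bounce: vy ← 0.69·18.590 = 12.827
Arc 3: start y=0.000, vy=12.827 → t=2.565, apex=8.227, x_land=128.860, impact vy=-12.827
  bounce: vy ← 0.69·12.827 = 8.851
Arc 4: start y=0.000, vy=8.851 → t=1.770, apex=3.917, x_land=149.429, impact vy=-8.851
  bounce: vy ← 0.69·8.851 = 6.107
Arc 5: start y=0.000, vy=6.107 → t=1.221, apex=1.865, x_land=163.621, impact vy=-6.107
  bounce: vy ← 0.69·6.107 = 4.214

1 4.806 36.293 55.848
2 3.718 17.279 99.050
3 2.565 8.227 128.860
4 1.770 3.917 149.429
5 1.221 1.865 163.621
final: 163.621 4.214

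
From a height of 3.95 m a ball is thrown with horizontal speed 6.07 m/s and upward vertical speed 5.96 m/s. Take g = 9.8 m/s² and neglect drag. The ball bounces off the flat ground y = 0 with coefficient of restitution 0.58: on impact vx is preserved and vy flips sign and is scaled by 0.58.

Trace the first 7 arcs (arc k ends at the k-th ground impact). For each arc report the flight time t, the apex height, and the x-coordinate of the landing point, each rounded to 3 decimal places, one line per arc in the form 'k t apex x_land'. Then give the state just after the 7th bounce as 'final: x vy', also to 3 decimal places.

Arc 1: start y=3.950, vy=5.960 → t=1.693, apex=5.762, x_land=10.274, impact vy=-10.627
  bounce: vy ← 0.58·10.627 = 6.164
Arc 2: start y=0.000, vy=6.164 → t=1.258, apex=1.938, x_land=17.910, impact vy=-6.164
  bounce: vy ← 0.58·6.164 = 3.575
Arc 3: start y=0.000, vy=3.575 → t=0.730, apex=0.652, x_land=22.338, impact vy=-3.575
  bounce: vy ← 0.58·3.575 = 2.074
Arc 4: start y=0.000, vy=2.074 → t=0.423, apex=0.219, x_land=24.907, impact vy=-2.074
  bounce: vy ← 0.58·2.074 = 1.203
Arc 5: start y=0.000, vy=1.203 → t=0.245, apex=0.074, x_land=26.397, impact vy=-1.203
  bounce: vy ← 0.58·1.203 = 0.698
Arc 6: start y=0.000, vy=0.698 → t=0.142, apex=0.025, x_land=27.261, impact vy=-0.698
  bounce: vy ← 0.58·0.698 = 0.405
Arc 7: start y=0.000, vy=0.405 → t=0.083, apex=0.008, x_land=27.762, impact vy=-0.405
  bounce: vy ← 0.58·0.405 = 0.235

1 1.693 5.762 10.274
2 1.258 1.938 17.910
3 0.730 0.652 22.338
4 0.423 0.219 24.907
5 0.245 0.074 26.397
6 0.142 0.025 27.261
7 0.083 0.008 27.762
final: 27.762 0.235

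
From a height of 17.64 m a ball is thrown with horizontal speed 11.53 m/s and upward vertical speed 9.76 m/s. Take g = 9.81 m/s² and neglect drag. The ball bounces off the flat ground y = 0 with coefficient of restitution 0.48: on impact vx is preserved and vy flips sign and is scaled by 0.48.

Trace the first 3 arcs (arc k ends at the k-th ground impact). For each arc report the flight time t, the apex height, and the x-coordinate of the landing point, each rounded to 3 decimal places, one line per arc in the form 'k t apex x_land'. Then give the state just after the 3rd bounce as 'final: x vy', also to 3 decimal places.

1 3.136 22.495 36.163
2 2.056 5.183 59.867
3 0.987 1.194 71.245
final: 71.245 2.323

Arc 1: start y=17.640, vy=9.760 → t=3.136, apex=22.495, x_land=36.163, impact vy=-21.008
  bounce: vy ← 0.48·21.008 = 10.084
Arc 2: start y=0.000, vy=10.084 → t=2.056, apex=5.183, x_land=59.867, impact vy=-10.084
  bounce: vy ← 0.48·10.084 = 4.840
Arc 3: start y=0.000, vy=4.840 → t=0.987, apex=1.194, x_land=71.245, impact vy=-4.840
  bounce: vy ← 0.48·4.840 = 2.323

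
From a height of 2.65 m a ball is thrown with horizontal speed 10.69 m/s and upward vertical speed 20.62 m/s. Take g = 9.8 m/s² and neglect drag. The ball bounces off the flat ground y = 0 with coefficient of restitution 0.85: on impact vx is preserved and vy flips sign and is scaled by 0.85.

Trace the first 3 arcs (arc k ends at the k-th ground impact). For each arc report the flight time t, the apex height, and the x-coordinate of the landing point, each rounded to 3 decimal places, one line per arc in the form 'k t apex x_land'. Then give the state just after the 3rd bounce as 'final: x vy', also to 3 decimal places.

Arc 1: start y=2.650, vy=20.620 → t=4.333, apex=24.343, x_land=46.320, impact vy=-21.843
  bounce: vy ← 0.85·21.843 = 18.567
Arc 2: start y=0.000, vy=18.567 → t=3.789, apex=17.588, x_land=86.825, impact vy=-18.567
  bounce: vy ← 0.85·18.567 = 15.782
Arc 3: start y=0.000, vy=15.782 → t=3.221, apex=12.707, x_land=121.255, impact vy=-15.782
  bounce: vy ← 0.85·15.782 = 13.414

1 4.333 24.343 46.320
2 3.789 17.588 86.825
3 3.221 12.707 121.255
final: 121.255 13.414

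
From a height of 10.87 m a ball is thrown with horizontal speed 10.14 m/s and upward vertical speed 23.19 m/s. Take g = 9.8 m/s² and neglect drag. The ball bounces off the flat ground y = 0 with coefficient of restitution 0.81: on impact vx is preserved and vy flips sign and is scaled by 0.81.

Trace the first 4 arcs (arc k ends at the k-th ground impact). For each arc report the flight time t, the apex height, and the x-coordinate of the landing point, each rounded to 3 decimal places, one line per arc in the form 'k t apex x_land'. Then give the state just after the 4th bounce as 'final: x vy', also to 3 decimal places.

1 5.162 38.308 52.346
2 4.530 25.134 98.277
3 3.669 16.490 135.480
4 2.972 10.819 165.615
final: 165.615 11.795

Arc 1: start y=10.870, vy=23.190 → t=5.162, apex=38.308, x_land=52.346, impact vy=-27.401
  bounce: vy ← 0.81·27.401 = 22.195
Arc 2: start y=0.000, vy=22.195 → t=4.530, apex=25.134, x_land=98.277, impact vy=-22.195
  bounce: vy ← 0.81·22.195 = 17.978
Arc 3: start y=0.000, vy=17.978 → t=3.669, apex=16.490, x_land=135.480, impact vy=-17.978
  bounce: vy ← 0.81·17.978 = 14.562
Arc 4: start y=0.000, vy=14.562 → t=2.972, apex=10.819, x_land=165.615, impact vy=-14.562
  bounce: vy ← 0.81·14.562 = 11.795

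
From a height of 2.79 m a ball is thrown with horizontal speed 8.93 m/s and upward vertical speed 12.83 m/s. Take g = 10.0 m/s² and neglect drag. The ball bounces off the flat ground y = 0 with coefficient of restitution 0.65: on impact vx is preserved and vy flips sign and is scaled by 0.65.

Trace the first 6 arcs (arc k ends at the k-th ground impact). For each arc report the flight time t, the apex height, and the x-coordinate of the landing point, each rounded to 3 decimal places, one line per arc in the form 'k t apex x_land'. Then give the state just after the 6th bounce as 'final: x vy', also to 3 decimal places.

Arc 1: start y=2.790, vy=12.830 → t=2.768, apex=11.020, x_land=24.715, impact vy=-14.846
  bounce: vy ← 0.65·14.846 = 9.650
Arc 2: start y=0.000, vy=9.650 → t=1.930, apex=4.656, x_land=41.950, impact vy=-9.650
  bounce: vy ← 0.65·9.650 = 6.273
Arc 3: start y=0.000, vy=6.273 → t=1.255, apex=1.967, x_land=53.152, impact vy=-6.273
  bounce: vy ← 0.65·6.273 = 4.077
Arc 4: start y=0.000, vy=4.077 → t=0.815, apex=0.831, x_land=60.434, impact vy=-4.077
  bounce: vy ← 0.65·4.077 = 2.650
Arc 5: start y=0.000, vy=2.650 → t=0.530, apex=0.351, x_land=65.167, impact vy=-2.650
  bounce: vy ← 0.65·2.650 = 1.723
Arc 6: start y=0.000, vy=1.723 → t=0.345, apex=0.148, x_land=68.244, impact vy=-1.723
  bounce: vy ← 0.65·1.723 = 1.120

1 2.768 11.020 24.715
2 1.930 4.656 41.950
3 1.255 1.967 53.152
4 0.815 0.831 60.434
5 0.530 0.351 65.167
6 0.345 0.148 68.244
final: 68.244 1.120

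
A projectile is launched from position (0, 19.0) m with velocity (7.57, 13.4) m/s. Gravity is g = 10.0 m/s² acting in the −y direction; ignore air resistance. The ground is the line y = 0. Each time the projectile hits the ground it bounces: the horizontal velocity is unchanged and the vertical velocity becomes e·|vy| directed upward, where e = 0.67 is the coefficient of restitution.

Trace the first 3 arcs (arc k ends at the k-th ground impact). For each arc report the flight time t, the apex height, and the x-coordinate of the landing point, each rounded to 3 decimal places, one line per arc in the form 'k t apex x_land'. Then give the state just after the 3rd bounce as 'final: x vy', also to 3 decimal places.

1 3.706 27.978 28.051
2 3.170 12.559 52.046
3 2.124 5.638 68.123
final: 68.123 7.115

Arc 1: start y=19.000, vy=13.400 → t=3.706, apex=27.978, x_land=28.051, impact vy=-23.655
  bounce: vy ← 0.67·23.655 = 15.849
Arc 2: start y=0.000, vy=15.849 → t=3.170, apex=12.559, x_land=52.046, impact vy=-15.849
  bounce: vy ← 0.67·15.849 = 10.619
Arc 3: start y=0.000, vy=10.619 → t=2.124, apex=5.638, x_land=68.123, impact vy=-10.619
  bounce: vy ← 0.67·10.619 = 7.115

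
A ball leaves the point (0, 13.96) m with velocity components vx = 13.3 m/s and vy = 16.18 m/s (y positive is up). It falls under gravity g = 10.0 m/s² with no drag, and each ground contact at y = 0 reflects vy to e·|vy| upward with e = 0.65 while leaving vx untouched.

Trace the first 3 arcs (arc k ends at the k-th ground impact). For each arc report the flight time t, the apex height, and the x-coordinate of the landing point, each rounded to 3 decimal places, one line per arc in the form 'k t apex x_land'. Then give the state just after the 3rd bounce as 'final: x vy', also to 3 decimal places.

1 3.944 27.050 52.454
2 3.024 11.428 92.669
3 1.965 4.829 118.809
final: 118.809 6.388

Arc 1: start y=13.960, vy=16.180 → t=3.944, apex=27.050, x_land=52.454, impact vy=-23.259
  bounce: vy ← 0.65·23.259 = 15.119
Arc 2: start y=0.000, vy=15.119 → t=3.024, apex=11.428, x_land=92.669, impact vy=-15.119
  bounce: vy ← 0.65·15.119 = 9.827
Arc 3: start y=0.000, vy=9.827 → t=1.965, apex=4.829, x_land=118.809, impact vy=-9.827
  bounce: vy ← 0.65·9.827 = 6.388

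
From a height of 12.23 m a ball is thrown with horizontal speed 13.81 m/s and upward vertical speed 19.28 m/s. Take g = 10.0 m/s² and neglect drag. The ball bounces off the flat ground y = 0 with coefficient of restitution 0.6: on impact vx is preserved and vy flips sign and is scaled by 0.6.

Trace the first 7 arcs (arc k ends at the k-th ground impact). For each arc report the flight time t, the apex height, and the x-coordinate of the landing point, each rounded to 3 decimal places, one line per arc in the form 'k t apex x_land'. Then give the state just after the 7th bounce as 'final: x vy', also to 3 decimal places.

Arc 1: start y=12.230, vy=19.280 → t=4.411, apex=30.816, x_land=60.910, impact vy=-24.826
  bounce: vy ← 0.6·24.826 = 14.895
Arc 2: start y=0.000, vy=14.895 → t=2.979, apex=11.094, x_land=102.051, impact vy=-14.895
  bounce: vy ← 0.6·14.895 = 8.937
Arc 3: start y=0.000, vy=8.937 → t=1.787, apex=3.994, x_land=126.736, impact vy=-8.937
  bounce: vy ← 0.6·8.937 = 5.362
Arc 4: start y=0.000, vy=5.362 → t=1.072, apex=1.438, x_land=141.547, impact vy=-5.362
  bounce: vy ← 0.6·5.362 = 3.217
Arc 5: start y=0.000, vy=3.217 → t=0.643, apex=0.518, x_land=150.433, impact vy=-3.217
  bounce: vy ← 0.6·3.217 = 1.930
Arc 6: start y=0.000, vy=1.930 → t=0.386, apex=0.186, x_land=155.765, impact vy=-1.930
  bounce: vy ← 0.6·1.930 = 1.158
Arc 7: start y=0.000, vy=1.158 → t=0.232, apex=0.067, x_land=158.964, impact vy=-1.158
  bounce: vy ← 0.6·1.158 = 0.695

1 4.411 30.816 60.910
2 2.979 11.094 102.051
3 1.787 3.994 126.736
4 1.072 1.438 141.547
5 0.643 0.518 150.433
6 0.386 0.186 155.765
7 0.232 0.067 158.964
final: 158.964 0.695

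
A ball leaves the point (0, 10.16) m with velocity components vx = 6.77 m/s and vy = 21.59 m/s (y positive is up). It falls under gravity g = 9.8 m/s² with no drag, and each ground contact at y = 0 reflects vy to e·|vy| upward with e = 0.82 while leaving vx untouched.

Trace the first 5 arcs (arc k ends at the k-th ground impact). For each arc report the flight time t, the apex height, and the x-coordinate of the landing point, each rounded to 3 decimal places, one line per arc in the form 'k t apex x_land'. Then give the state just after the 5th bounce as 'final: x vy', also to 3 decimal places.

Arc 1: start y=10.160, vy=21.590 → t=4.835, apex=33.942, x_land=32.733, impact vy=-25.793
  bounce: vy ← 0.82·25.793 = 21.150
Arc 2: start y=0.000, vy=21.150 → t=4.316, apex=22.823, x_land=61.954, impact vy=-21.150
  bounce: vy ← 0.82·21.150 = 17.343
Arc 3: start y=0.000, vy=17.343 → t=3.539, apex=15.346, x_land=85.916, impact vy=-17.343
  bounce: vy ← 0.82·17.343 = 14.221
Arc 4: start y=0.000, vy=14.221 → t=2.902, apex=10.319, x_land=105.565, impact vy=-14.221
  bounce: vy ← 0.82·14.221 = 11.661
Arc 5: start y=0.000, vy=11.661 → t=2.380, apex=6.938, x_land=121.676, impact vy=-11.661
  bounce: vy ← 0.82·11.661 = 9.562

1 4.835 33.942 32.733
2 4.316 22.823 61.954
3 3.539 15.346 85.916
4 2.902 10.319 105.565
5 2.380 6.938 121.676
final: 121.676 9.562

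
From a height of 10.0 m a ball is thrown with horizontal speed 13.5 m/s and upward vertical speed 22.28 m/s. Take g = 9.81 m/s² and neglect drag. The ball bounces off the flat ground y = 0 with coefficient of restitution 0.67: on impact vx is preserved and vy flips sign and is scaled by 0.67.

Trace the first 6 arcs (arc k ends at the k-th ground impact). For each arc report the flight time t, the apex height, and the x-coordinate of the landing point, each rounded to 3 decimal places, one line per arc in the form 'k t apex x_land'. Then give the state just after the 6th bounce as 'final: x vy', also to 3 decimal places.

Arc 1: start y=10.000, vy=22.280 → t=4.954, apex=35.301, x_land=66.877, impact vy=-26.317
  bounce: vy ← 0.67·26.317 = 17.633
Arc 2: start y=0.000, vy=17.633 → t=3.595, apex=15.846, x_land=115.407, impact vy=-17.633
  bounce: vy ← 0.67·17.633 = 11.814
Arc 3: start y=0.000, vy=11.814 → t=2.409, apex=7.113, x_land=147.922, impact vy=-11.814
  bounce: vy ← 0.67·11.814 = 7.915
Arc 4: start y=0.000, vy=7.915 → t=1.614, apex=3.193, x_land=169.707, impact vy=-7.915
  bounce: vy ← 0.67·7.915 = 5.303
Arc 5: start y=0.000, vy=5.303 → t=1.081, apex=1.433, x_land=184.303, impact vy=-5.303
  bounce: vy ← 0.67·5.303 = 3.553
Arc 6: start y=0.000, vy=3.553 → t=0.724, apex=0.643, x_land=194.083, impact vy=-3.553
  bounce: vy ← 0.67·3.553 = 2.381

1 4.954 35.301 66.877
2 3.595 15.846 115.407
3 2.409 7.113 147.922
4 1.614 3.193 169.707
5 1.081 1.433 184.303
6 0.724 0.643 194.083
final: 194.083 2.381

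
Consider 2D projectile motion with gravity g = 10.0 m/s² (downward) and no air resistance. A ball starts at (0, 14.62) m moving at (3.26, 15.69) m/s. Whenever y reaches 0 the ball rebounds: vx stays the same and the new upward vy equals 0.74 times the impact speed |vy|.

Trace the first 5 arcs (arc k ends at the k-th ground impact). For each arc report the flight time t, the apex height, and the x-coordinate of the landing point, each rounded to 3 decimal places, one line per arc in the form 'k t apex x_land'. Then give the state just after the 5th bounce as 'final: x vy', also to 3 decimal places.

Arc 1: start y=14.620, vy=15.690 → t=3.890, apex=26.929, x_land=12.681, impact vy=-23.207
  bounce: vy ← 0.74·23.207 = 17.173
Arc 2: start y=0.000, vy=17.173 → t=3.435, apex=14.746, x_land=23.878, impact vy=-17.173
  bounce: vy ← 0.74·17.173 = 12.708
Arc 3: start y=0.000, vy=12.708 → t=2.542, apex=8.075, x_land=32.163, impact vy=-12.708
  bounce: vy ← 0.74·12.708 = 9.404
Arc 4: start y=0.000, vy=9.404 → t=1.881, apex=4.422, x_land=38.295, impact vy=-9.404
  bounce: vy ← 0.74·9.404 = 6.959
Arc 5: start y=0.000, vy=6.959 → t=1.392, apex=2.421, x_land=42.832, impact vy=-6.959
  bounce: vy ← 0.74·6.959 = 5.150

1 3.890 26.929 12.681
2 3.435 14.746 23.878
3 2.542 8.075 32.163
4 1.881 4.422 38.295
5 1.392 2.421 42.832
final: 42.832 5.150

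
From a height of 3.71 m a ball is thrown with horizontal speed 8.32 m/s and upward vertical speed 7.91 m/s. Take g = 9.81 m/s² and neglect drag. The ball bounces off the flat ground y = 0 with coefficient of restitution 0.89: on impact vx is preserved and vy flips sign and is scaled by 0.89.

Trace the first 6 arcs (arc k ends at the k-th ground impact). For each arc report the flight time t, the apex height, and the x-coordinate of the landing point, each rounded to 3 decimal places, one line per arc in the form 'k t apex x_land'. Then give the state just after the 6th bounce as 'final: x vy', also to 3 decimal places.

1 1.992 6.899 16.576
2 2.111 5.465 34.140
3 1.879 4.329 49.771
4 1.672 3.429 63.684
5 1.488 2.716 76.065
6 1.325 2.151 87.085
final: 87.085 5.782

Arc 1: start y=3.710, vy=7.910 → t=1.992, apex=6.899, x_land=16.576, impact vy=-11.634
  bounce: vy ← 0.89·11.634 = 10.355
Arc 2: start y=0.000, vy=10.355 → t=2.111, apex=5.465, x_land=34.140, impact vy=-10.355
  bounce: vy ← 0.89·10.355 = 9.216
Arc 3: start y=0.000, vy=9.216 → t=1.879, apex=4.329, x_land=49.771, impact vy=-9.216
  bounce: vy ← 0.89·9.216 = 8.202
Arc 4: start y=0.000, vy=8.202 → t=1.672, apex=3.429, x_land=63.684, impact vy=-8.202
  bounce: vy ← 0.89·8.202 = 7.300
Arc 5: start y=0.000, vy=7.300 → t=1.488, apex=2.716, x_land=76.065, impact vy=-7.300
  bounce: vy ← 0.89·7.300 = 6.497
Arc 6: start y=0.000, vy=6.497 → t=1.325, apex=2.151, x_land=87.085, impact vy=-6.497
  bounce: vy ← 0.89·6.497 = 5.782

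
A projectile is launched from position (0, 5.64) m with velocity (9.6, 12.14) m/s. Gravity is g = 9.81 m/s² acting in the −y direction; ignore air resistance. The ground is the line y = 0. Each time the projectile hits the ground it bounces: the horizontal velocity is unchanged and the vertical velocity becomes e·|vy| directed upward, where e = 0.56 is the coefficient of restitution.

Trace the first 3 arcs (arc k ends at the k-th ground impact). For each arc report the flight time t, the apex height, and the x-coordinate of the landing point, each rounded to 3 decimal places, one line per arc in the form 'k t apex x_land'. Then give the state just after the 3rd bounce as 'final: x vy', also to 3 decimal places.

Arc 1: start y=5.640, vy=12.140 → t=2.875, apex=13.152, x_land=27.600, impact vy=-16.064
  bounce: vy ← 0.56·16.064 = 8.996
Arc 2: start y=0.000, vy=8.996 → t=1.834, apex=4.124, x_land=45.206, impact vy=-8.996
  bounce: vy ← 0.56·8.996 = 5.038
Arc 3: start y=0.000, vy=5.038 → t=1.027, apex=1.293, x_land=55.065, impact vy=-5.038
  bounce: vy ← 0.56·5.038 = 2.821

1 2.875 13.152 27.600
2 1.834 4.124 45.206
3 1.027 1.293 55.065
final: 55.065 2.821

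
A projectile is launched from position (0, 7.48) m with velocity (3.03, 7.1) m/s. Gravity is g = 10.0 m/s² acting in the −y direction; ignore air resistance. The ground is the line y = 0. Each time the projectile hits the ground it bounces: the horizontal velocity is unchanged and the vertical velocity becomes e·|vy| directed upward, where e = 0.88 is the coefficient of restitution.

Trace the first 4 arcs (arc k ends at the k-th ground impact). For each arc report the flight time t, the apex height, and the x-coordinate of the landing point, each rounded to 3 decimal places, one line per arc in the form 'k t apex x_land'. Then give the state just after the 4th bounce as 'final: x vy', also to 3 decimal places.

Arc 1: start y=7.480, vy=7.100 → t=2.124, apex=10.001, x_land=6.436, impact vy=-14.142
  bounce: vy ← 0.88·14.142 = 12.445
Arc 2: start y=0.000, vy=12.445 → t=2.489, apex=7.744, x_land=13.978, impact vy=-12.445
  bounce: vy ← 0.88·12.445 = 10.952
Arc 3: start y=0.000, vy=10.952 → t=2.190, apex=5.997, x_land=20.615, impact vy=-10.952
  bounce: vy ← 0.88·10.952 = 9.638
Arc 4: start y=0.000, vy=9.638 → t=1.928, apex=4.644, x_land=26.456, impact vy=-9.638
  bounce: vy ← 0.88·9.638 = 8.481

1 2.124 10.001 6.436
2 2.489 7.744 13.978
3 2.190 5.997 20.615
4 1.928 4.644 26.456
final: 26.456 8.481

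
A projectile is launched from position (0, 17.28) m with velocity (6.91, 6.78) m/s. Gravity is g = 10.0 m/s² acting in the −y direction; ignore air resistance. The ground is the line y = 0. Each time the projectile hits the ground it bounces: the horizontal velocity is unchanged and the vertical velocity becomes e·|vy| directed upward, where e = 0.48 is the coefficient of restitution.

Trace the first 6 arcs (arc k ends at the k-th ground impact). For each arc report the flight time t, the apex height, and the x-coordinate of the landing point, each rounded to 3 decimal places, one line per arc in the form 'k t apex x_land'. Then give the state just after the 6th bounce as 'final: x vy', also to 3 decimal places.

1 2.657 19.578 18.359
2 1.900 4.511 31.485
3 0.912 1.039 37.786
4 0.438 0.239 40.810
5 0.210 0.055 42.262
6 0.101 0.013 42.959
final: 42.959 0.242

Arc 1: start y=17.280, vy=6.780 → t=2.657, apex=19.578, x_land=18.359, impact vy=-19.788
  bounce: vy ← 0.48·19.788 = 9.498
Arc 2: start y=0.000, vy=9.498 → t=1.900, apex=4.511, x_land=31.485, impact vy=-9.498
  bounce: vy ← 0.48·9.498 = 4.559
Arc 3: start y=0.000, vy=4.559 → t=0.912, apex=1.039, x_land=37.786, impact vy=-4.559
  bounce: vy ← 0.48·4.559 = 2.188
Arc 4: start y=0.000, vy=2.188 → t=0.438, apex=0.239, x_land=40.810, impact vy=-2.188
  bounce: vy ← 0.48·2.188 = 1.050
Arc 5: start y=0.000, vy=1.050 → t=0.210, apex=0.055, x_land=42.262, impact vy=-1.050
  bounce: vy ← 0.48·1.050 = 0.504
Arc 6: start y=0.000, vy=0.504 → t=0.101, apex=0.013, x_land=42.959, impact vy=-0.504
  bounce: vy ← 0.48·0.504 = 0.242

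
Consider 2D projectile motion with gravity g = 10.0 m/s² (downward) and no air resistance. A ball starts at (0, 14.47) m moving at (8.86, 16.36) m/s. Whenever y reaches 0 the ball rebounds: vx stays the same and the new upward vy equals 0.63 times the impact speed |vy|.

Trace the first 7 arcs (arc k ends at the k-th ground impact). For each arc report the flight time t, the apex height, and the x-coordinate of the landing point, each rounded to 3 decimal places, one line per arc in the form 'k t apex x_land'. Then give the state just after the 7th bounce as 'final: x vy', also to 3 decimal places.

1 3.996 27.852 35.406
2 2.974 11.055 61.754
3 1.874 4.388 78.354
4 1.180 1.741 88.811
5 0.744 0.691 95.400
6 0.468 0.274 99.550
7 0.295 0.109 102.165
final: 102.165 0.930

Arc 1: start y=14.470, vy=16.360 → t=3.996, apex=27.852, x_land=35.406, impact vy=-23.602
  bounce: vy ← 0.63·23.602 = 14.869
Arc 2: start y=0.000, vy=14.869 → t=2.974, apex=11.055, x_land=61.754, impact vy=-14.869
  bounce: vy ← 0.63·14.869 = 9.368
Arc 3: start y=0.000, vy=9.368 → t=1.874, apex=4.388, x_land=78.354, impact vy=-9.368
  bounce: vy ← 0.63·9.368 = 5.902
Arc 4: start y=0.000, vy=5.902 → t=1.180, apex=1.741, x_land=88.811, impact vy=-5.902
  bounce: vy ← 0.63·5.902 = 3.718
Arc 5: start y=0.000, vy=3.718 → t=0.744, apex=0.691, x_land=95.400, impact vy=-3.718
  bounce: vy ← 0.63·3.718 = 2.342
Arc 6: start y=0.000, vy=2.342 → t=0.468, apex=0.274, x_land=99.550, impact vy=-2.342
  bounce: vy ← 0.63·2.342 = 1.476
Arc 7: start y=0.000, vy=1.476 → t=0.295, apex=0.109, x_land=102.165, impact vy=-1.476
  bounce: vy ← 0.63·1.476 = 0.930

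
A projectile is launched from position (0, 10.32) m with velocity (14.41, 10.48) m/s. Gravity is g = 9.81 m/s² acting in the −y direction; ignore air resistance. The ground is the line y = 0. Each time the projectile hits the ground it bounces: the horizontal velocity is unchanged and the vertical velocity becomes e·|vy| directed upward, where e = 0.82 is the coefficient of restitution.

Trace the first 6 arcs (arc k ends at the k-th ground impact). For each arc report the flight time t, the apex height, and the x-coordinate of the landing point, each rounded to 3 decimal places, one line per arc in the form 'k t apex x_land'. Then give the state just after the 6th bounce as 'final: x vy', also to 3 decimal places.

Arc 1: start y=10.320, vy=10.480 → t=2.870, apex=15.918, x_land=41.353, impact vy=-17.672
  bounce: vy ← 0.82·17.672 = 14.491
Arc 2: start y=0.000, vy=14.491 → t=2.954, apex=10.703, x_land=83.926, impact vy=-14.491
  bounce: vy ← 0.82·14.491 = 11.883
Arc 3: start y=0.000, vy=11.883 → t=2.423, apex=7.197, x_land=118.835, impact vy=-11.883
  bounce: vy ← 0.82·11.883 = 9.744
Arc 4: start y=0.000, vy=9.744 → t=1.987, apex=4.839, x_land=147.461, impact vy=-9.744
  bounce: vy ← 0.82·9.744 = 7.990
Arc 5: start y=0.000, vy=7.990 → t=1.629, apex=3.254, x_land=170.934, impact vy=-7.990
  bounce: vy ← 0.82·7.990 = 6.552
Arc 6: start y=0.000, vy=6.552 → t=1.336, apex=2.188, x_land=190.182, impact vy=-6.552
  bounce: vy ← 0.82·6.552 = 5.372

1 2.870 15.918 41.353
2 2.954 10.703 83.926
3 2.423 7.197 118.835
4 1.987 4.839 147.461
5 1.629 3.254 170.934
6 1.336 2.188 190.182
final: 190.182 5.372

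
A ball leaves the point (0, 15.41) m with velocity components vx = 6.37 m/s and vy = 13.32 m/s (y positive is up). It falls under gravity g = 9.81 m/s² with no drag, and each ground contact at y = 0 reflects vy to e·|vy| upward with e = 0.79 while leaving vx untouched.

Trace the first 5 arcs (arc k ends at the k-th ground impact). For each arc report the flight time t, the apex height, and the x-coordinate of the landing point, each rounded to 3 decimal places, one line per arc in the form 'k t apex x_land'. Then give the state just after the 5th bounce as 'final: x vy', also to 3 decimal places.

Arc 1: start y=15.410, vy=13.320 → t=3.591, apex=24.453, x_land=22.872, impact vy=-21.904
  bounce: vy ← 0.79·21.904 = 17.304
Arc 2: start y=0.000, vy=17.304 → t=3.528, apex=15.261, x_land=45.344, impact vy=-17.304
  bounce: vy ← 0.79·17.304 = 13.670
Arc 3: start y=0.000, vy=13.670 → t=2.787, apex=9.524, x_land=63.097, impact vy=-13.670
  bounce: vy ← 0.79·13.670 = 10.799
Arc 4: start y=0.000, vy=10.799 → t=2.202, apex=5.944, x_land=77.122, impact vy=-10.799
  bounce: vy ← 0.79·10.799 = 8.531
Arc 5: start y=0.000, vy=8.531 → t=1.739, apex=3.710, x_land=88.201, impact vy=-8.531
  bounce: vy ← 0.79·8.531 = 6.740

1 3.591 24.453 22.872
2 3.528 15.261 45.344
3 2.787 9.524 63.097
4 2.202 5.944 77.122
5 1.739 3.710 88.201
final: 88.201 6.740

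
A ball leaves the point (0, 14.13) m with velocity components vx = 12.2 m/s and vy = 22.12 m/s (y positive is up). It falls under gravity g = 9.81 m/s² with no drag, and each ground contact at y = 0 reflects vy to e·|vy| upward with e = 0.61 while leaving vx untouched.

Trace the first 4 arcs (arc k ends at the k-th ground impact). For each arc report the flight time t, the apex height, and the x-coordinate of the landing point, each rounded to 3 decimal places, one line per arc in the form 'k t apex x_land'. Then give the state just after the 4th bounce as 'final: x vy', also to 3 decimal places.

1 5.077 39.069 61.940
2 3.443 14.537 103.947
3 2.100 5.409 129.570
4 1.281 2.013 145.201
final: 145.201 3.833

Arc 1: start y=14.130, vy=22.120 → t=5.077, apex=39.069, x_land=61.940, impact vy=-27.686
  bounce: vy ← 0.61·27.686 = 16.889
Arc 2: start y=0.000, vy=16.889 → t=3.443, apex=14.537, x_land=103.947, impact vy=-16.889
  bounce: vy ← 0.61·16.889 = 10.302
Arc 3: start y=0.000, vy=10.302 → t=2.100, apex=5.409, x_land=129.570, impact vy=-10.302
  bounce: vy ← 0.61·10.302 = 6.284
Arc 4: start y=0.000, vy=6.284 → t=1.281, apex=2.013, x_land=145.201, impact vy=-6.284
  bounce: vy ← 0.61·6.284 = 3.833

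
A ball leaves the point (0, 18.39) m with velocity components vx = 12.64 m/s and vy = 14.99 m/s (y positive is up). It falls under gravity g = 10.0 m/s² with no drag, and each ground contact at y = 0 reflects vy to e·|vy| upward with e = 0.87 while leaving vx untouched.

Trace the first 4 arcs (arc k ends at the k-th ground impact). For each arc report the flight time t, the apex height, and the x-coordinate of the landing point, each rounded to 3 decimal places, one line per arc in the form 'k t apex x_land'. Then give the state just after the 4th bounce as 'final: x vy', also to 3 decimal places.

1 3.933 29.625 49.715
2 4.235 22.423 103.250
3 3.685 16.972 149.826
4 3.206 12.846 190.347
final: 190.347 13.945

Arc 1: start y=18.390, vy=14.990 → t=3.933, apex=29.625, x_land=49.715, impact vy=-24.341
  bounce: vy ← 0.87·24.341 = 21.177
Arc 2: start y=0.000, vy=21.177 → t=4.235, apex=22.423, x_land=103.250, impact vy=-21.177
  bounce: vy ← 0.87·21.177 = 18.424
Arc 3: start y=0.000, vy=18.424 → t=3.685, apex=16.972, x_land=149.826, impact vy=-18.424
  bounce: vy ← 0.87·18.424 = 16.029
Arc 4: start y=0.000, vy=16.029 → t=3.206, apex=12.846, x_land=190.347, impact vy=-16.029
  bounce: vy ← 0.87·16.029 = 13.945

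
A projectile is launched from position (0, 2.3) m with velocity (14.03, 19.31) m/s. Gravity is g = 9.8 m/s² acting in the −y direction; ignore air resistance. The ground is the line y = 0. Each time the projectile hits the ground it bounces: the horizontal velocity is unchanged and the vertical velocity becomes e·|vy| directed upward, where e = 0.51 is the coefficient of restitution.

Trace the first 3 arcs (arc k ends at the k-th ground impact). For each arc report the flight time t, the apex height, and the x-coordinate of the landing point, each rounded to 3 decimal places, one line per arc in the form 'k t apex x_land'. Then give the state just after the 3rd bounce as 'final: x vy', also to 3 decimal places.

Arc 1: start y=2.300, vy=19.310 → t=4.057, apex=21.324, x_land=56.913, impact vy=-20.444
  bounce: vy ← 0.51·20.444 = 10.426
Arc 2: start y=0.000, vy=10.426 → t=2.128, apex=5.546, x_land=86.767, impact vy=-10.426
  bounce: vy ← 0.51·10.426 = 5.317
Arc 3: start y=0.000, vy=5.317 → t=1.085, apex=1.443, x_land=101.992, impact vy=-5.317
  bounce: vy ← 0.51·5.317 = 2.712

1 4.057 21.324 56.913
2 2.128 5.546 86.767
3 1.085 1.443 101.992
final: 101.992 2.712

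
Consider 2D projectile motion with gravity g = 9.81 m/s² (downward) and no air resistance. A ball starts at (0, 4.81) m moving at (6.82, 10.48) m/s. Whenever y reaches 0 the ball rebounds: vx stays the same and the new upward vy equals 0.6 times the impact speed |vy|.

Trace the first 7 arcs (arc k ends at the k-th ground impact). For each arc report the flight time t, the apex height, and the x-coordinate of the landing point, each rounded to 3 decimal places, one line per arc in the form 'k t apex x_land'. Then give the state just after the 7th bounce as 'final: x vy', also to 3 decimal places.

1 2.525 10.408 17.220
2 1.748 3.747 29.142
3 1.049 1.349 36.295
4 0.629 0.486 40.586
5 0.378 0.175 43.161
6 0.227 0.063 44.706
7 0.136 0.023 45.633
final: 45.633 0.400

Arc 1: start y=4.810, vy=10.480 → t=2.525, apex=10.408, x_land=17.220, impact vy=-14.290
  bounce: vy ← 0.6·14.290 = 8.574
Arc 2: start y=0.000, vy=8.574 → t=1.748, apex=3.747, x_land=29.142, impact vy=-8.574
  bounce: vy ← 0.6·8.574 = 5.144
Arc 3: start y=0.000, vy=5.144 → t=1.049, apex=1.349, x_land=36.295, impact vy=-5.144
  bounce: vy ← 0.6·5.144 = 3.087
Arc 4: start y=0.000, vy=3.087 → t=0.629, apex=0.486, x_land=40.586, impact vy=-3.087
  bounce: vy ← 0.6·3.087 = 1.852
Arc 5: start y=0.000, vy=1.852 → t=0.378, apex=0.175, x_land=43.161, impact vy=-1.852
  bounce: vy ← 0.6·1.852 = 1.111
Arc 6: start y=0.000, vy=1.111 → t=0.227, apex=0.063, x_land=44.706, impact vy=-1.111
  bounce: vy ← 0.6·1.111 = 0.667
Arc 7: start y=0.000, vy=0.667 → t=0.136, apex=0.023, x_land=45.633, impact vy=-0.667
  bounce: vy ← 0.6·0.667 = 0.400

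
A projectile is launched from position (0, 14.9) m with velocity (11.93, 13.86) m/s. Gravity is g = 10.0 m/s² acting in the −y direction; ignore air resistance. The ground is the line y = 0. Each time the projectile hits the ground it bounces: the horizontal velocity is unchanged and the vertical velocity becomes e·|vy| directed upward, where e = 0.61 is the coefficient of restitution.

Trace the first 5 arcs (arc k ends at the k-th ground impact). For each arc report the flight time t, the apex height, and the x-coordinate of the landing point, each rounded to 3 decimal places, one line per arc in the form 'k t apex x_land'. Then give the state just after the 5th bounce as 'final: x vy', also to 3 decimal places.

Arc 1: start y=14.900, vy=13.860 → t=3.600, apex=24.505, x_land=42.946, impact vy=-22.138
  bounce: vy ← 0.61·22.138 = 13.504
Arc 2: start y=0.000, vy=13.504 → t=2.701, apex=9.118, x_land=75.167, impact vy=-13.504
  bounce: vy ← 0.61·13.504 = 8.238
Arc 3: start y=0.000, vy=8.238 → t=1.648, apex=3.393, x_land=94.822, impact vy=-8.238
  bounce: vy ← 0.61·8.238 = 5.025
Arc 4: start y=0.000, vy=5.025 → t=1.005, apex=1.263, x_land=106.812, impact vy=-5.025
  bounce: vy ← 0.61·5.025 = 3.065
Arc 5: start y=0.000, vy=3.065 → t=0.613, apex=0.470, x_land=114.125, impact vy=-3.065
  bounce: vy ← 0.61·3.065 = 1.870

1 3.600 24.505 42.946
2 2.701 9.118 75.167
3 1.648 3.393 94.822
4 1.005 1.263 106.812
5 0.613 0.470 114.125
final: 114.125 1.870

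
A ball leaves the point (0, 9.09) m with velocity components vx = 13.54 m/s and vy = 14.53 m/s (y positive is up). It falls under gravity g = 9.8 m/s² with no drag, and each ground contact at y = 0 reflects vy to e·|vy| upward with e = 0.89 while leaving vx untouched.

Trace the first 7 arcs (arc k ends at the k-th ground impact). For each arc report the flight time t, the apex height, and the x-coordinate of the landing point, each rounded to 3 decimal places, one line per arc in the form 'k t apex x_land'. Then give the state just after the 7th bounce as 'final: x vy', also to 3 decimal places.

1 3.496 19.861 47.335
2 3.584 15.732 95.858
3 3.189 12.462 139.043
4 2.839 9.871 177.478
5 2.526 7.819 211.685
6 2.248 6.193 242.130
7 2.001 4.906 269.225
final: 269.225 8.727

Arc 1: start y=9.090, vy=14.530 → t=3.496, apex=19.861, x_land=47.335, impact vy=-19.730
  bounce: vy ← 0.89·19.730 = 17.560
Arc 2: start y=0.000, vy=17.560 → t=3.584, apex=15.732, x_land=95.858, impact vy=-17.560
  bounce: vy ← 0.89·17.560 = 15.628
Arc 3: start y=0.000, vy=15.628 → t=3.189, apex=12.462, x_land=139.043, impact vy=-15.628
  bounce: vy ← 0.89·15.628 = 13.909
Arc 4: start y=0.000, vy=13.909 → t=2.839, apex=9.871, x_land=177.478, impact vy=-13.909
  bounce: vy ← 0.89·13.909 = 12.379
Arc 5: start y=0.000, vy=12.379 → t=2.526, apex=7.819, x_land=211.685, impact vy=-12.379
  bounce: vy ← 0.89·12.379 = 11.018
Arc 6: start y=0.000, vy=11.018 → t=2.248, apex=6.193, x_land=242.130, impact vy=-11.018
  bounce: vy ← 0.89·11.018 = 9.806
Arc 7: start y=0.000, vy=9.806 → t=2.001, apex=4.906, x_land=269.225, impact vy=-9.806
  bounce: vy ← 0.89·9.806 = 8.727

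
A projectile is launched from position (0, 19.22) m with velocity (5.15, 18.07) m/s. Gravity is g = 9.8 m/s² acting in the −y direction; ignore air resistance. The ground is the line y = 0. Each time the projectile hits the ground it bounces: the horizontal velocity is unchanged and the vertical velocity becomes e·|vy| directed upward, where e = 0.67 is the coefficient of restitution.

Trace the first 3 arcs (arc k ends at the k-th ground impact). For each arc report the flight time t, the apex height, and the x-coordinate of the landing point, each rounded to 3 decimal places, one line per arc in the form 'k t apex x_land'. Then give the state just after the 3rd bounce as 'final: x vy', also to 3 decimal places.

Arc 1: start y=19.220, vy=18.070 → t=4.550, apex=35.879, x_land=23.432, impact vy=-26.519
  bounce: vy ← 0.67·26.519 = 17.767
Arc 2: start y=0.000, vy=17.767 → t=3.626, apex=16.106, x_land=42.106, impact vy=-17.767
  bounce: vy ← 0.67·17.767 = 11.904
Arc 3: start y=0.000, vy=11.904 → t=2.429, apex=7.230, x_land=54.617, impact vy=-11.904
  bounce: vy ← 0.67·11.904 = 7.976

1 4.550 35.879 23.432
2 3.626 16.106 42.106
3 2.429 7.230 54.617
final: 54.617 7.976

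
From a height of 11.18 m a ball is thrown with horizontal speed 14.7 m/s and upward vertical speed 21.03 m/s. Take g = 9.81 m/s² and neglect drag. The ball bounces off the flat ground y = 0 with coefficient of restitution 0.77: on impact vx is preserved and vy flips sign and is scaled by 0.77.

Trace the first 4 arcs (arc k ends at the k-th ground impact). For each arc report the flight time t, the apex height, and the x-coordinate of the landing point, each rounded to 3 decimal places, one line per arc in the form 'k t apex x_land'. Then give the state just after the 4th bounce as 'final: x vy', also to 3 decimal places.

Arc 1: start y=11.180, vy=21.030 → t=4.766, apex=33.721, x_land=70.056, impact vy=-25.722
  bounce: vy ← 0.77·25.722 = 19.806
Arc 2: start y=0.000, vy=19.806 → t=4.038, apex=19.993, x_land=129.413, impact vy=-19.806
  bounce: vy ← 0.77·19.806 = 15.250
Arc 3: start y=0.000, vy=15.250 → t=3.109, apex=11.854, x_land=175.118, impact vy=-15.250
  bounce: vy ← 0.77·15.250 = 11.743
Arc 4: start y=0.000, vy=11.743 → t=2.394, apex=7.028, x_land=210.311, impact vy=-11.743
  bounce: vy ← 0.77·11.743 = 9.042

1 4.766 33.721 70.056
2 4.038 19.993 129.413
3 3.109 11.854 175.118
4 2.394 7.028 210.311
final: 210.311 9.042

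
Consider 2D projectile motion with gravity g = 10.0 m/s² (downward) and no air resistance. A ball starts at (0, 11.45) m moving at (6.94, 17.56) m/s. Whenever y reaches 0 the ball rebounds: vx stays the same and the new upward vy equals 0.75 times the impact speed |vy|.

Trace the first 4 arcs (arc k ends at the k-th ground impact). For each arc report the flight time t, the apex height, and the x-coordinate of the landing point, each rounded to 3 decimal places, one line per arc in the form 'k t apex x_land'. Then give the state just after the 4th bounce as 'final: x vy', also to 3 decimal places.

1 4.074 26.868 28.274
2 3.477 15.113 52.405
3 2.608 8.501 70.504
4 1.956 4.782 84.078
final: 84.078 7.335

Arc 1: start y=11.450, vy=17.560 → t=4.074, apex=26.868, x_land=28.274, impact vy=-23.181
  bounce: vy ← 0.75·23.181 = 17.386
Arc 2: start y=0.000, vy=17.386 → t=3.477, apex=15.113, x_land=52.405, impact vy=-17.386
  bounce: vy ← 0.75·17.386 = 13.039
Arc 3: start y=0.000, vy=13.039 → t=2.608, apex=8.501, x_land=70.504, impact vy=-13.039
  bounce: vy ← 0.75·13.039 = 9.779
Arc 4: start y=0.000, vy=9.779 → t=1.956, apex=4.782, x_land=84.078, impact vy=-9.779
  bounce: vy ← 0.75·9.779 = 7.335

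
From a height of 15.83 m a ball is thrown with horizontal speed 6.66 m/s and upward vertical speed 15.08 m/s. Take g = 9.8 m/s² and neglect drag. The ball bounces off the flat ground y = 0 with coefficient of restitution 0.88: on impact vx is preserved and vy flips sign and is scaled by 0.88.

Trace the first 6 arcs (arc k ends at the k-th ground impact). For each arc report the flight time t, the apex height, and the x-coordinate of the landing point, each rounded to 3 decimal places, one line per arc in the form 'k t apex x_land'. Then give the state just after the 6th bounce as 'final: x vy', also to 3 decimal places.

1 3.905 27.432 26.006
2 4.164 21.244 53.741
3 3.665 16.451 78.147
4 3.225 12.740 99.625
5 2.838 9.866 118.525
6 2.497 7.640 135.158
final: 135.158 10.769

Arc 1: start y=15.830, vy=15.080 → t=3.905, apex=27.432, x_land=26.006, impact vy=-23.188
  bounce: vy ← 0.88·23.188 = 20.405
Arc 2: start y=0.000, vy=20.405 → t=4.164, apex=21.244, x_land=53.741, impact vy=-20.405
  bounce: vy ← 0.88·20.405 = 17.957
Arc 3: start y=0.000, vy=17.957 → t=3.665, apex=16.451, x_land=78.147, impact vy=-17.957
  bounce: vy ← 0.88·17.957 = 15.802
Arc 4: start y=0.000, vy=15.802 → t=3.225, apex=12.740, x_land=99.625, impact vy=-15.802
  bounce: vy ← 0.88·15.802 = 13.906
Arc 5: start y=0.000, vy=13.906 → t=2.838, apex=9.866, x_land=118.525, impact vy=-13.906
  bounce: vy ← 0.88·13.906 = 12.237
Arc 6: start y=0.000, vy=12.237 → t=2.497, apex=7.640, x_land=135.158, impact vy=-12.237
  bounce: vy ← 0.88·12.237 = 10.769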